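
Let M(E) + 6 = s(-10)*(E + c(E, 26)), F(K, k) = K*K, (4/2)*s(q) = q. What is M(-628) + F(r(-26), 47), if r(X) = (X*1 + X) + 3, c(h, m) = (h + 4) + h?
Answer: 11795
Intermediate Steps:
c(h, m) = 4 + 2*h (c(h, m) = (4 + h) + h = 4 + 2*h)
s(q) = q/2
r(X) = 3 + 2*X (r(X) = (X + X) + 3 = 2*X + 3 = 3 + 2*X)
F(K, k) = K**2
M(E) = -26 - 15*E (M(E) = -6 + ((1/2)*(-10))*(E + (4 + 2*E)) = -6 - 5*(4 + 3*E) = -6 + (-20 - 15*E) = -26 - 15*E)
M(-628) + F(r(-26), 47) = (-26 - 15*(-628)) + (3 + 2*(-26))**2 = (-26 + 9420) + (3 - 52)**2 = 9394 + (-49)**2 = 9394 + 2401 = 11795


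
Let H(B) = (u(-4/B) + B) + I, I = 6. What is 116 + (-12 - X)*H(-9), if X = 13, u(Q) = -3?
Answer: 266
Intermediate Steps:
H(B) = 3 + B (H(B) = (-3 + B) + 6 = 3 + B)
116 + (-12 - X)*H(-9) = 116 + (-12 - 1*13)*(3 - 9) = 116 + (-12 - 13)*(-6) = 116 - 25*(-6) = 116 + 150 = 266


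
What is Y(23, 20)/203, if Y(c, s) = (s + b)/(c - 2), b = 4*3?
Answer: 32/4263 ≈ 0.0075065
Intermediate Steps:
b = 12
Y(c, s) = (12 + s)/(-2 + c) (Y(c, s) = (s + 12)/(c - 2) = (12 + s)/(-2 + c))
Y(23, 20)/203 = ((12 + 20)/(-2 + 23))/203 = (32/21)*(1/203) = 32/4263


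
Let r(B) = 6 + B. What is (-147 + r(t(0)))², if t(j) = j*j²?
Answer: 19881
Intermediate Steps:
t(j) = j³
(-147 + r(t(0)))² = (-147 + (6 + 0³))² = (-147 + (6 + 0))² = (-147 + 6)² = (-141)² = 19881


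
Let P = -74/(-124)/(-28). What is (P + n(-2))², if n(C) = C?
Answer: 12313081/3013696 ≈ 4.0857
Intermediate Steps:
P = -37/1736 (P = -74*(-1/124)*(-1/28) = (37/62)*(-1/28) = -37/1736 ≈ -0.021313)
(P + n(-2))² = (-37/1736 - 2)² = (-3509/1736)² = 12313081/3013696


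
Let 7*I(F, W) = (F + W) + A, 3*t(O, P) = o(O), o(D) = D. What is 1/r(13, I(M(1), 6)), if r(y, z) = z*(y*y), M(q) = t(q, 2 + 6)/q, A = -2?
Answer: 21/2197 ≈ 0.0095585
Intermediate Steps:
t(O, P) = O/3
M(q) = ⅓ (M(q) = (q/3)/q = ⅓)
I(F, W) = -2/7 + F/7 + W/7 (I(F, W) = ((F + W) - 2)/7 = (-2 + F + W)/7 = -2/7 + F/7 + W/7)
r(y, z) = z*y²
1/r(13, I(M(1), 6)) = 1/((-2/7 + (⅐)*(⅓) + (⅐)*6)*13²) = 1/((-2/7 + 1/21 + 6/7)*169) = 1/((13/21)*169) = 1/(2197/21) = 21/2197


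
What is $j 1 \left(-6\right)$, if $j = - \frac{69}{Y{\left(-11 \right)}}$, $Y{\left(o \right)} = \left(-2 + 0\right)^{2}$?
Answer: $\frac{207}{2} \approx 103.5$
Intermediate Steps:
$Y{\left(o \right)} = 4$ ($Y{\left(o \right)} = \left(-2\right)^{2} = 4$)
$j = - \frac{69}{4} \approx -17.25$
$j 1 \left(-6\right) = - \frac{69 \cdot 1 \left(-6\right)}{4} = \left(- \frac{69}{4}\right) \left(-6\right) = \frac{207}{2}$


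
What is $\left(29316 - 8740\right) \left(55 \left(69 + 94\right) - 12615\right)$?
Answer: $-75102400$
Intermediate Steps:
$\left(29316 - 8740\right) \left(55 \left(69 + 94\right) - 12615\right) = \left(29316 - 8740\right) \left(55 \cdot 163 - 12615\right) = 20576 \left(8965 - 12615\right) = 20576 \left(-3650\right) = -75102400$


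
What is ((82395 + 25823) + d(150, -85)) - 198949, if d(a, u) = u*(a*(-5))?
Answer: -26981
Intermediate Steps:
d(a, u) = -5*a*u (d(a, u) = u*(-5*a) = -5*a*u)
((82395 + 25823) + d(150, -85)) - 198949 = ((82395 + 25823) - 5*150*(-85)) - 198949 = (108218 + 63750) - 198949 = 171968 - 198949 = -26981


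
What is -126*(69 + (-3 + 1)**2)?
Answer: -9198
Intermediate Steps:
-126*(69 + (-3 + 1)**2) = -126*(69 + (-2)**2) = -126*(69 + 4) = -126*73 = -9198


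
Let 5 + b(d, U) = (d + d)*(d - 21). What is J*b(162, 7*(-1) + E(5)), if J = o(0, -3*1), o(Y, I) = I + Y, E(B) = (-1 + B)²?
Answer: -137037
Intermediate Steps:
b(d, U) = -5 + 2*d*(-21 + d) (b(d, U) = -5 + (d + d)*(d - 21) = -5 + (2*d)*(-21 + d) = -5 + 2*d*(-21 + d))
J = -3 (J = -3*1 + 0 = -3 + 0 = -3)
J*b(162, 7*(-1) + E(5)) = -3*(-5 - 42*162 + 2*162²) = -3*(-5 - 6804 + 2*26244) = -3*(-5 - 6804 + 52488) = -3*45679 = -137037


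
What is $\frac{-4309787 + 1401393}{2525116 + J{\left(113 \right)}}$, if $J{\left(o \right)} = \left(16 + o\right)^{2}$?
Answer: $- \frac{2908394}{2541757} \approx -1.1442$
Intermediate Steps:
$\frac{-4309787 + 1401393}{2525116 + J{\left(113 \right)}} = \frac{-4309787 + 1401393}{2525116 + \left(16 + 113\right)^{2}} = - \frac{2908394}{2525116 + 129^{2}} = - \frac{2908394}{2525116 + 16641} = - \frac{2908394}{2541757}$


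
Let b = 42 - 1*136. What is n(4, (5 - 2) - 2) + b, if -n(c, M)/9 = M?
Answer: -103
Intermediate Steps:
n(c, M) = -9*M
b = -94 (b = 42 - 136 = -94)
n(4, (5 - 2) - 2) + b = -9*((5 - 2) - 2) - 94 = -9*(3 - 2) - 94 = -9*1 - 94 = -9 - 94 = -103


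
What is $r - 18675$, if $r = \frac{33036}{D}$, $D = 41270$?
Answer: $- \frac{385342107}{20635} \approx -18674.0$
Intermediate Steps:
$r = \frac{16518}{20635}$ ($r = \frac{33036}{41270} = 33036 \cdot \frac{1}{41270} = \frac{16518}{20635} \approx 0.80048$)
$r - 18675 = \frac{16518}{20635} - 18675 = - \frac{385342107}{20635}$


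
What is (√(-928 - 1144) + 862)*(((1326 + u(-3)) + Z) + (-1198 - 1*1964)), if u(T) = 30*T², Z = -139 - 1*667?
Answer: -2044664 - 4744*I*√518 ≈ -2.0447e+6 - 1.0797e+5*I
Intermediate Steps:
Z = -806 (Z = -139 - 667 = -806)
(√(-928 - 1144) + 862)*(((1326 + u(-3)) + Z) + (-1198 - 1*1964)) = (√(-928 - 1144) + 862)*(((1326 + 30*(-3)²) - 806) + (-1198 - 1*1964)) = (√(-2072) + 862)*(((1326 + 30*9) - 806) + (-1198 - 1964)) = (2*I*√518 + 862)*(((1326 + 270) - 806) - 3162) = (862 + 2*I*√518)*((1596 - 806) - 3162) = (862 + 2*I*√518)*(790 - 3162) = (862 + 2*I*√518)*(-2372) = -2044664 - 4744*I*√518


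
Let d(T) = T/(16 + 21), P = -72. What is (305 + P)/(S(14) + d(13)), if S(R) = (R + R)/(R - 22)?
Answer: -74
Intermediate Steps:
S(R) = 2*R/(-22 + R) (S(R) = (2*R)/(-22 + R) = 2*R/(-22 + R))
d(T) = T/37
(305 + P)/(S(14) + d(13)) = (305 - 72)/(2*14/(-22 + 14) + (1/37)*13) = 233/(2*14/(-8) + 13/37) = 233/(2*14*(-⅛) + 13/37) = 233/(-7/2 + 13/37) = 233/(-233/74) = 233*(-74/233) = -74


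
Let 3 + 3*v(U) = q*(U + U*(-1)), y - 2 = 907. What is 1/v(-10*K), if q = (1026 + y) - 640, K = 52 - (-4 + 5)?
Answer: -1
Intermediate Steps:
K = 51 (K = 52 - 1 = 51)
y = 909 (y = 2 + 907 = 909)
q = 1295 (q = (1026 + 909) - 640 = 1935 - 640 = 1295)
v(U) = -1 (v(U) = -1 + (1295*(U + U*(-1)))/3 = -1 + (1295*(U - U))/3 = -1 + (1295*0)/3 = -1 + (⅓)*0 = -1 + 0 = -1)
1/v(-10*K) = 1/(-1) = -1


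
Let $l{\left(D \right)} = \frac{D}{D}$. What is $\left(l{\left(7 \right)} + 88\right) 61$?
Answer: $5429$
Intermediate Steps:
$l{\left(D \right)} = 1$
$\left(l{\left(7 \right)} + 88\right) 61 = \left(1 + 88\right) 61 = 89 \cdot 61 = 5429$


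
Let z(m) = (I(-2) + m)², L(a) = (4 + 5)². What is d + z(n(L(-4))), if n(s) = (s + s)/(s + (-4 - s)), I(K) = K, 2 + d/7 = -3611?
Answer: -93939/4 ≈ -23485.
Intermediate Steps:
d = -25291 (d = -14 + 7*(-3611) = -14 - 25277 = -25291)
L(a) = 81 (L(a) = 9² = 81)
n(s) = -s/2 (n(s) = (2*s)/(-4) = (2*s)*(-¼) = -s/2)
z(m) = (-2 + m)²
d + z(n(L(-4))) = -25291 + (-2 - ½*81)² = -25291 + (-2 - 81/2)² = -25291 + (-85/2)² = -25291 + 7225/4 = -93939/4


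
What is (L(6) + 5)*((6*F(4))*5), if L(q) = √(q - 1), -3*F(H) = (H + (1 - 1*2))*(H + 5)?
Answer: -1350 - 270*√5 ≈ -1953.7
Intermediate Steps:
F(H) = -(-1 + H)*(5 + H)/3 (F(H) = -(H + (1 - 1*2))*(H + 5)/3 = -(H + (1 - 2))*(5 + H)/3 = -(H - 1)*(5 + H)/3 = -(-1 + H)*(5 + H)/3)
L(q) = √(-1 + q)
(L(6) + 5)*((6*F(4))*5) = (√(-1 + 6) + 5)*((6*(5/3 - 4/3*4 - ⅓*4²))*5) = (√5 + 5)*((6*(5/3 - 16/3 - ⅓*16))*5) = (5 + √5)*((6*(5/3 - 16/3 - 16/3))*5) = (5 + √5)*((6*(-9))*5) = (5 + √5)*(-54*5) = (5 + √5)*(-270) = -1350 - 270*√5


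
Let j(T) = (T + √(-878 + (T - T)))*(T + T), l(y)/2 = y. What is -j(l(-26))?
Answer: -5408 + 104*I*√878 ≈ -5408.0 + 3081.6*I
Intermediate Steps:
l(y) = 2*y
j(T) = 2*T*(T + I*√878) (j(T) = (T + √(-878 + 0))*(2*T) = (T + √(-878))*(2*T) = (T + I*√878)*(2*T) = 2*T*(T + I*√878))
-j(l(-26)) = -2*2*(-26)*(2*(-26) + I*√878) = -2*(-52)*(-52 + I*√878) = -(5408 - 104*I*√878) = -5408 + 104*I*√878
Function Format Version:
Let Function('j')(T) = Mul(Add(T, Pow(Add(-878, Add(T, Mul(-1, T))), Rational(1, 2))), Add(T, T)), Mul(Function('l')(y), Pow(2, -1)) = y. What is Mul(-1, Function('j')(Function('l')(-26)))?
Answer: Add(-5408, Mul(104, I, Pow(878, Rational(1, 2)))) ≈ Add(-5408.0, Mul(3081.6, I))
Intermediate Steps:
Function('l')(y) = Mul(2, y)
Function('j')(T) = Mul(2, T, Add(T, Mul(I, Pow(878, Rational(1, 2))))) (Function('j')(T) = Mul(Add(T, Pow(Add(-878, 0), Rational(1, 2))), Mul(2, T)) = Mul(Add(T, Pow(-878, Rational(1, 2))), Mul(2, T)) = Mul(Add(T, Mul(I, Pow(878, Rational(1, 2)))), Mul(2, T)) = Mul(2, T, Add(T, Mul(I, Pow(878, Rational(1, 2))))))
Mul(-1, Function('j')(Function('l')(-26))) = Mul(-1, Mul(2, Mul(2, -26), Add(Mul(2, -26), Mul(I, Pow(878, Rational(1, 2)))))) = Mul(-1, Mul(2, -52, Add(-52, Mul(I, Pow(878, Rational(1, 2)))))) = Mul(-1, Add(5408, Mul(-104, I, Pow(878, Rational(1, 2))))) = Add(-5408, Mul(104, I, Pow(878, Rational(1, 2))))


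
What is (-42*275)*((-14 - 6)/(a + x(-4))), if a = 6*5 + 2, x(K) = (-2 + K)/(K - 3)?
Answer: 161700/23 ≈ 7030.4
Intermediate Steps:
x(K) = (-2 + K)/(-3 + K)
a = 32 (a = 30 + 2 = 32)
(-42*275)*((-14 - 6)/(a + x(-4))) = (-42*275)*((-14 - 6)/(32 + (-2 - 4)/(-3 - 4))) = -(-231000)/(32 - 6/(-7)) = -(-231000)/(32 - ⅐*(-6)) = -(-231000)/(32 + 6/7) = -(-231000)/230/7 = -(-231000)*7/230 = -11550*(-14/23) = 161700/23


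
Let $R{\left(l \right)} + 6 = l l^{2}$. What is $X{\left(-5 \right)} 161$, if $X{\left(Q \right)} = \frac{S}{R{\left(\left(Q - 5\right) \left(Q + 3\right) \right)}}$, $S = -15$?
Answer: $- \frac{345}{1142} \approx -0.3021$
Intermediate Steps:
$R{\left(l \right)} = -6 + l^{3}$ ($R{\left(l \right)} = -6 + l l^{2} = -6 + l^{3}$)
$X{\left(Q \right)} = - \frac{15}{-6 + \left(-5 + Q\right)^{3} \left(3 + Q\right)^{3}}$ ($X{\left(Q \right)} = - \frac{15}{-6 + \left(\left(Q - 5\right) \left(Q + 3\right)\right)^{3}} = - \frac{15}{-6 + \left(\left(-5 + Q\right) \left(3 + Q\right)\right)^{3}} = - \frac{15}{-6 + \left(-5 + Q\right)^{3} \left(3 + Q\right)^{3}}$)
$X{\left(-5 \right)} 161 = \frac{15}{6 + \left(15 - \left(-5\right)^{2} + 2 \left(-5\right)\right)^{3}} \cdot 161 = \frac{15}{6 + \left(15 - 25 - 10\right)^{3}} \cdot 161 = \frac{15}{6 + \left(-20\right)^{3}} \cdot 161 = \frac{15}{6 - 8000} \cdot 161 = \frac{15}{-7994} \cdot 161 = 15 \left(- \frac{1}{7994}\right) 161 = \left(- \frac{15}{7994}\right) 161 = - \frac{345}{1142}$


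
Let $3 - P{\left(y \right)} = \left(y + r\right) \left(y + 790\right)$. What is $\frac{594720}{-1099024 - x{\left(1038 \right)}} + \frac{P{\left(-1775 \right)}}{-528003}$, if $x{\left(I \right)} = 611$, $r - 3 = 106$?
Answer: $\frac{99366319219}{38707371927} \approx 2.5671$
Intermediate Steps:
$r = 109$ ($r = 3 + 106 = 109$)
$P{\left(y \right)} = 3 - \left(109 + y\right) \left(790 + y\right)$ ($P{\left(y \right)} = 3 - \left(y + 109\right) \left(y + 790\right) = 3 - \left(109 + y\right) \left(790 + y\right)$)
$\frac{594720}{-1099024 - x{\left(1038 \right)}} + \frac{P{\left(-1775 \right)}}{-528003} = \frac{594720}{-1099024 - 611} + \frac{-86107 - \left(-1775\right)^{2} - -1595725}{-528003} = \frac{594720}{-1099024 - 611} + \left(-86107 - 3150625 + 1595725\right) \left(- \frac{1}{528003}\right) = \frac{594720}{-1099635} + \left(-86107 - 3150625 + 1595725\right) \left(- \frac{1}{528003}\right) = 594720 \left(- \frac{1}{1099635}\right) - - \frac{1641007}{528003} = - \frac{39648}{73309} + \frac{1641007}{528003} = \frac{99366319219}{38707371927}$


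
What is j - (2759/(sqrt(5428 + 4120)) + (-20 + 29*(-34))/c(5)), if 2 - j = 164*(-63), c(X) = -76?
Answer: 392189/38 - 89*sqrt(2387)/154 ≈ 10293.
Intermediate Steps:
j = 10334 (j = 2 - 164*(-63) = 2 - 1*(-10332) = 2 + 10332 = 10334)
j - (2759/(sqrt(5428 + 4120)) + (-20 + 29*(-34))/c(5)) = 10334 - (2759/(sqrt(5428 + 4120)) + (-20 + 29*(-34))/(-76)) = 10334 - (2759/(sqrt(9548)) + (-20 - 986)*(-1/76)) = 10334 - (2759/((2*sqrt(2387))) - 1006*(-1/76)) = 10334 - (2759*(sqrt(2387)/4774) + 503/38) = 10334 - (89*sqrt(2387)/154 + 503/38) = 10334 - (503/38 + 89*sqrt(2387)/154) = 10334 + (-503/38 - 89*sqrt(2387)/154) = 392189/38 - 89*sqrt(2387)/154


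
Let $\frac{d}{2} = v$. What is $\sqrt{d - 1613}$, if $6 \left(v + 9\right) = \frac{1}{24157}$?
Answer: $\frac{10 i \sqrt{1748180958}}{10353} \approx 40.386 i$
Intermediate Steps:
$v = - \frac{1304477}{144942}$ ($v = -9 + \frac{1}{6 \cdot 24157} = -9 + \frac{1}{6} \cdot \frac{1}{24157} = -9 + \frac{1}{144942} = - \frac{1304477}{144942} \approx -9.0$)
$d = - \frac{1304477}{72471}$ ($d = 2 \left(- \frac{1304477}{144942}\right) = - \frac{1304477}{72471} \approx -18.0$)
$\sqrt{d - 1613} = \sqrt{- \frac{1304477}{72471} - 1613} = \sqrt{- \frac{118200200}{72471}} = \frac{10 i \sqrt{1748180958}}{10353}$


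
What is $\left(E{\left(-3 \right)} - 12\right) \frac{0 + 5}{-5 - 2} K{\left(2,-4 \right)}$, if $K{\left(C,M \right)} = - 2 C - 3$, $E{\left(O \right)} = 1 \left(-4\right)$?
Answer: $-80$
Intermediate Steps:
$E{\left(O \right)} = -4$
$K{\left(C,M \right)} = -3 - 2 C$
$\left(E{\left(-3 \right)} - 12\right) \frac{0 + 5}{-5 - 2} K{\left(2,-4 \right)} = \left(-4 - 12\right) \frac{0 + 5}{-5 - 2} \left(-3 - 4\right) = \left(-4 - 12\right) \frac{5}{-7} \left(-3 - 4\right) = - 16 \cdot 5 \left(- \frac{1}{7}\right) \left(-7\right) = \left(-16\right) \left(- \frac{5}{7}\right) \left(-7\right) = \frac{80}{7} \left(-7\right) = -80$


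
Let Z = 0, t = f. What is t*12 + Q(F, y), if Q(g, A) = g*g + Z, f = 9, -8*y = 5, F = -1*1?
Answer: 109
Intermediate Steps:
F = -1
y = -5/8 (y = -⅛*5 = -5/8 ≈ -0.62500)
t = 9
Q(g, A) = g² (Q(g, A) = g*g + 0 = g² + 0 = g²)
t*12 + Q(F, y) = 9*12 + (-1)² = 108 + 1 = 109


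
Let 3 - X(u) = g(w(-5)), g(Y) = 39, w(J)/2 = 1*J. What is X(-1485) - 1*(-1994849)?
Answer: 1994813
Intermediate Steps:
w(J) = 2*J (w(J) = 2*(1*J) = 2*J)
X(u) = -36 (X(u) = 3 - 1*39 = 3 - 39 = -36)
X(-1485) - 1*(-1994849) = -36 - 1*(-1994849) = -36 + 1994849 = 1994813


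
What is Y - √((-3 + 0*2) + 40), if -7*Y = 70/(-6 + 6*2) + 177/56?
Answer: -2491/1176 - √37 ≈ -8.2010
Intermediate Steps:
Y = -2491/1176 (Y = -(70/(-6 + 6*2) + 177/56)/7 = -(70/(-6 + 12) + 177*(1/56))/7 = -(70/6 + 177/56)/7 = -(70*(⅙) + 177/56)/7 = -(35/3 + 177/56)/7 = -⅐*2491/168 = -2491/1176 ≈ -2.1182)
Y - √((-3 + 0*2) + 40) = -2491/1176 - √((-3 + 0*2) + 40) = -2491/1176 - √((-3 + 0) + 40) = -2491/1176 - √(-3 + 40) = -2491/1176 - √37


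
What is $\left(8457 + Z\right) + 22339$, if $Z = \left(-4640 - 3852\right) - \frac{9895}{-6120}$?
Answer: $\frac{27302075}{1224} \approx 22306.0$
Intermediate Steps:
$Z = - \frac{10392229}{1224}$ ($Z = -8492 - - \frac{1979}{1224} = -8492 + \frac{1979}{1224} = - \frac{10392229}{1224} \approx -8490.4$)
$\left(8457 + Z\right) + 22339 = \left(8457 - \frac{10392229}{1224}\right) + 22339 = - \frac{40861}{1224} + 22339 = \frac{27302075}{1224}$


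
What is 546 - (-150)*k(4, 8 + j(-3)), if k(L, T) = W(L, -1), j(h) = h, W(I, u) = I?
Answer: 1146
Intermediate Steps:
k(L, T) = L
546 - (-150)*k(4, 8 + j(-3)) = 546 - (-150)*4 = 546 - 150*(-4) = 546 + 600 = 1146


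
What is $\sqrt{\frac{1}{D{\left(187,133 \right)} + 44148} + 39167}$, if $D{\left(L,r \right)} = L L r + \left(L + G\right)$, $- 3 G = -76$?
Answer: $\frac{\sqrt{485688627222400799}}{3521428} \approx 197.91$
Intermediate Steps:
$G = \frac{76}{3}$ ($G = \left(- \frac{1}{3}\right) \left(-76\right) = \frac{76}{3} \approx 25.333$)
$D{\left(L,r \right)} = \frac{76}{3} + L + r L^{2}$ ($D{\left(L,r \right)} = L L r + \left(L + \frac{76}{3}\right) = L^{2} r + \left(\frac{76}{3} + L\right) = r L^{2} + \left(\frac{76}{3} + L\right) = \frac{76}{3} + L + r L^{2}$)
$\sqrt{\frac{1}{D{\left(187,133 \right)} + 44148} + 39167} = \sqrt{\frac{1}{\left(\frac{76}{3} + 187 + 133 \cdot 187^{2}\right) + 44148} + 39167} = \sqrt{\frac{1}{\left(\frac{76}{3} + 187 + 133 \cdot 34969\right) + 44148} + 39167} = \sqrt{\frac{1}{\left(\frac{76}{3} + 187 + 4650877\right) + 44148} + 39167} = \sqrt{\frac{1}{\frac{13953268}{3} + 44148} + 39167} = \sqrt{\frac{1}{\frac{14085712}{3}} + 39167} = \sqrt{\frac{3}{14085712} + 39167} = \sqrt{\frac{551695081907}{14085712}} = \frac{\sqrt{485688627222400799}}{3521428}$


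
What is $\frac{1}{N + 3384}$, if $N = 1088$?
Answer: $\frac{1}{4472} \approx 0.00022361$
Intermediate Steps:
$\frac{1}{N + 3384} = \frac{1}{1088 + 3384} = \frac{1}{4472}$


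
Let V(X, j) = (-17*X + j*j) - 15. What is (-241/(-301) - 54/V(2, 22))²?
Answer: 871843729/1904886025 ≈ 0.45769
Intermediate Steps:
V(X, j) = -15 + j² - 17*X (V(X, j) = (-17*X + j²) - 15 = (j² - 17*X) - 15 = -15 + j² - 17*X)
(-241/(-301) - 54/V(2, 22))² = (-241/(-301) - 54/(-15 + 22² - 17*2))² = (-241*(-1/301) - 54/(-15 + 484 - 34))² = (241/301 - 54/435)² = (241/301 - 54*1/435)² = (241/301 - 18/145)² = (29527/43645)² = 871843729/1904886025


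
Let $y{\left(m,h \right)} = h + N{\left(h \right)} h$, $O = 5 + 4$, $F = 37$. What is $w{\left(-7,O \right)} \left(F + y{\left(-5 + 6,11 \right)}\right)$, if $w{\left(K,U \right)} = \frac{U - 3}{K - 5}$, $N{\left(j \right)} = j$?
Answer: $- \frac{169}{2} \approx -84.5$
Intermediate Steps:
$O = 9$
$w{\left(K,U \right)} = \frac{-3 + U}{-5 + K}$
$y{\left(m,h \right)} = h + h^{2}$ ($y{\left(m,h \right)} = h + h h = h + h^{2}$)
$w{\left(-7,O \right)} \left(F + y{\left(-5 + 6,11 \right)}\right) = \frac{-3 + 9}{-5 - 7} \left(37 + 11 \left(1 + 11\right)\right) = \frac{1}{-12} \cdot 6 \left(37 + 11 \cdot 12\right) = \left(- \frac{1}{12}\right) 6 \left(37 + 132\right) = \left(- \frac{1}{2}\right) 169 = - \frac{169}{2}$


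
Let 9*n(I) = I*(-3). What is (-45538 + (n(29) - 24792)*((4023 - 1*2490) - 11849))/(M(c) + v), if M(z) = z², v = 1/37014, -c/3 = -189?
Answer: 9468494165708/11899593847 ≈ 795.70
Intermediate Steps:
c = 567 (c = -3*(-189) = 567)
v = 1/37014 ≈ 2.7017e-5
n(I) = -I/3 (n(I) = (I*(-3))/9 = (-3*I)/9 = -I/3)
(-45538 + (n(29) - 24792)*((4023 - 1*2490) - 11849))/(M(c) + v) = (-45538 + (-⅓*29 - 24792)*((4023 - 1*2490) - 11849))/(567² + 1/37014) = (-45538 + (-29/3 - 24792)*((4023 - 2490) - 11849))/(321489 + 1/37014) = (-45538 - 74405*(1533 - 11849)/3)/(11899593847/37014) = (-45538 - 74405/3*(-10316))*(37014/11899593847) = (-45538 + 767561980/3)*(37014/11899593847) = (767425366/3)*(37014/11899593847) = 9468494165708/11899593847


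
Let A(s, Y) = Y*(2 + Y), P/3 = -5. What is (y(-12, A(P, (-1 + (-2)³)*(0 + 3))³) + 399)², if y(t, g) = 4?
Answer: 162409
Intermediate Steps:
P = -15 (P = 3*(-5) = -15)
(y(-12, A(P, (-1 + (-2)³)*(0 + 3))³) + 399)² = (4 + 399)² = 403² = 162409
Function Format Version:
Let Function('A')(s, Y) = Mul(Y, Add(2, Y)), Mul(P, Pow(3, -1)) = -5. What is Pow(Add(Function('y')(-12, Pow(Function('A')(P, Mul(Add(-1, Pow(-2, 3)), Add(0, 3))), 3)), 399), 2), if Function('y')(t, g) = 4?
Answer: 162409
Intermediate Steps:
P = -15 (P = Mul(3, -5) = -15)
Pow(Add(Function('y')(-12, Pow(Function('A')(P, Mul(Add(-1, Pow(-2, 3)), Add(0, 3))), 3)), 399), 2) = Pow(Add(4, 399), 2) = Pow(403, 2) = 162409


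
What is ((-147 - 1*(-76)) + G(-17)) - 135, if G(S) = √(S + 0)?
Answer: -206 + I*√17 ≈ -206.0 + 4.1231*I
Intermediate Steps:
G(S) = √S
((-147 - 1*(-76)) + G(-17)) - 135 = ((-147 - 1*(-76)) + √(-17)) - 135 = ((-147 + 76) + I*√17) - 135 = (-71 + I*√17) - 135 = -206 + I*√17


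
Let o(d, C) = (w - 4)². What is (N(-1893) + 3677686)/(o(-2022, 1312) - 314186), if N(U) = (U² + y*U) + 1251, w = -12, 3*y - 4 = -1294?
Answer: -4038188/156965 ≈ -25.727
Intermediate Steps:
y = -430 (y = 4/3 + (⅓)*(-1294) = 4/3 - 1294/3 = -430)
o(d, C) = 256 (o(d, C) = (-12 - 4)² = (-16)² = 256)
N(U) = 1251 + U² - 430*U (N(U) = (U² - 430*U) + 1251 = 1251 + U² - 430*U)
(N(-1893) + 3677686)/(o(-2022, 1312) - 314186) = ((1251 + (-1893)² - 430*(-1893)) + 3677686)/(256 - 314186) = ((1251 + 3583449 + 813990) + 3677686)/(-313930) = (4398690 + 3677686)*(-1/313930) = 8076376*(-1/313930) = -4038188/156965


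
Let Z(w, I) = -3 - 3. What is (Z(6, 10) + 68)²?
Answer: 3844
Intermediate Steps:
Z(w, I) = -6
(Z(6, 10) + 68)² = (-6 + 68)² = 62² = 3844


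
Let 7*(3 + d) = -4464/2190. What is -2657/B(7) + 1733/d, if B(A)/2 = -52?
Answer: -438150047/874536 ≈ -501.01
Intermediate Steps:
B(A) = -104 (B(A) = 2*(-52) = -104)
d = -8409/2555 (d = -3 + (-4464/2190)/7 = -3 + (-4464*1/2190)/7 = -3 + (⅐)*(-744/365) = -3 - 744/2555 = -8409/2555 ≈ -3.2912)
-2657/B(7) + 1733/d = -2657/(-104) + 1733/(-8409/2555) = -2657*(-1/104) + 1733*(-2555/8409) = 2657/104 - 4427815/8409 = -438150047/874536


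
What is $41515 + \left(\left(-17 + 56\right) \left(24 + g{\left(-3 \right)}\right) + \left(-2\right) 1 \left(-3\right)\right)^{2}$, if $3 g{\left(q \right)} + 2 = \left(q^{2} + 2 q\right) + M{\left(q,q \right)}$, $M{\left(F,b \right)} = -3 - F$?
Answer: $953540$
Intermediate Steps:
$g{\left(q \right)} = - \frac{5}{3} + \frac{q}{3} + \frac{q^{2}}{3}$ ($g{\left(q \right)} = - \frac{2}{3} + \frac{\left(q^{2} + 2 q\right) - \left(3 + q\right)}{3} = - \frac{2}{3} + \frac{-3 + q + q^{2}}{3} = - \frac{2}{3} + \left(-1 + \frac{q}{3} + \frac{q^{2}}{3}\right) = - \frac{5}{3} + \frac{q}{3} + \frac{q^{2}}{3}$)
$41515 + \left(\left(-17 + 56\right) \left(24 + g{\left(-3 \right)}\right) + \left(-2\right) 1 \left(-3\right)\right)^{2} = 41515 + \left(\left(-17 + 56\right) \left(24 + \left(- \frac{5}{3} + \frac{1}{3} \left(-3\right) + \frac{\left(-3\right)^{2}}{3}\right)\right) + \left(-2\right) 1 \left(-3\right)\right)^{2} = 41515 + \left(39 \left(24 - - \frac{1}{3}\right) - -6\right)^{2} = 41515 + \left(39 \left(24 - - \frac{1}{3}\right) + 6\right)^{2} = 41515 + \left(39 \left(24 + \frac{1}{3}\right) + 6\right)^{2} = 41515 + \left(39 \cdot \frac{73}{3} + 6\right)^{2} = 41515 + \left(949 + 6\right)^{2} = 41515 + 955^{2} = 41515 + 912025 = 953540$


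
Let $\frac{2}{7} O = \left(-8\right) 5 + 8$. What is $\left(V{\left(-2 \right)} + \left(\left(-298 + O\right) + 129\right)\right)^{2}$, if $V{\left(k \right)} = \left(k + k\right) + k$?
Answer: $82369$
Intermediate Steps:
$V{\left(k \right)} = 3 k$ ($V{\left(k \right)} = 2 k + k = 3 k$)
$O = -112$ ($O = \frac{7 \left(\left(-8\right) 5 + 8\right)}{2} = \frac{7 \left(-40 + 8\right)}{2} = \frac{7}{2} \left(-32\right) = -112$)
$\left(V{\left(-2 \right)} + \left(\left(-298 + O\right) + 129\right)\right)^{2} = \left(3 \left(-2\right) + \left(\left(-298 - 112\right) + 129\right)\right)^{2} = \left(-6 + \left(-410 + 129\right)\right)^{2} = \left(-6 - 281\right)^{2} = \left(-287\right)^{2} = 82369$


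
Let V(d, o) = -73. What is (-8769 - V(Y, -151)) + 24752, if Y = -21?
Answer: 16056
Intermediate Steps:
(-8769 - V(Y, -151)) + 24752 = (-8769 - 1*(-73)) + 24752 = (-8769 + 73) + 24752 = -8696 + 24752 = 16056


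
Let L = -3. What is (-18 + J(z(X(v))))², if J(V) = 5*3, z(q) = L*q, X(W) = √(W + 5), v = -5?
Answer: 9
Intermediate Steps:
X(W) = √(5 + W)
z(q) = -3*q
J(V) = 15
(-18 + J(z(X(v))))² = (-18 + 15)² = (-3)² = 9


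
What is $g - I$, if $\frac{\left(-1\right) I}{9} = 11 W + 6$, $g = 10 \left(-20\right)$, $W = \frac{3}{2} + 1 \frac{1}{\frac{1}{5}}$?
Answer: $\frac{995}{2} \approx 497.5$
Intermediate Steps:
$W = \frac{13}{2}$ ($W = 3 \cdot \frac{1}{2} + 1 \frac{1}{\frac{1}{5}} = \frac{3}{2} + 1 \cdot 5 = \frac{3}{2} + 5 = \frac{13}{2} \approx 6.5$)
$g = -200$
$I = - \frac{1395}{2}$ ($I = - 9 \left(11 \cdot \frac{13}{2} + 6\right) = - 9 \left(\frac{143}{2} + 6\right) = \left(-9\right) \frac{155}{2} = - \frac{1395}{2} \approx -697.5$)
$g - I = -200 - - \frac{1395}{2} = -200 + \frac{1395}{2} = \frac{995}{2}$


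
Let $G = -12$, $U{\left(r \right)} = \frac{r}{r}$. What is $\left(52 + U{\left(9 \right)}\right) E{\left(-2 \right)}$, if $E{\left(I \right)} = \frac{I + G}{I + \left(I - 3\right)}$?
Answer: $106$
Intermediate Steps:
$U{\left(r \right)} = 1$
$E{\left(I \right)} = \frac{-12 + I}{-3 + 2 I}$ ($E{\left(I \right)} = \frac{I - 12}{I + \left(I - 3\right)} = \frac{-12 + I}{I + \left(-3 + I\right)} = \frac{-12 + I}{-3 + 2 I}$)
$\left(52 + U{\left(9 \right)}\right) E{\left(-2 \right)} = \left(52 + 1\right) \frac{-12 - 2}{-3 + 2 \left(-2\right)} = 53 \frac{1}{-3 - 4} \left(-14\right) = 53 \frac{1}{-7} \left(-14\right) = 53 \left(\left(- \frac{1}{7}\right) \left(-14\right)\right) = 53 \cdot 2 = 106$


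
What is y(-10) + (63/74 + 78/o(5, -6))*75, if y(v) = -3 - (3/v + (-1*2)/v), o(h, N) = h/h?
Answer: 1093526/185 ≈ 5911.0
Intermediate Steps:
o(h, N) = 1
y(v) = -3 - 1/v (y(v) = -3 - (3/v - 2/v) = -3 - 1/v)
y(-10) + (63/74 + 78/o(5, -6))*75 = (-3 - 1/(-10)) + (63/74 + 78/1)*75 = (-3 - 1*(-1/10)) + (63*(1/74) + 78*1)*75 = (-3 + 1/10) + (63/74 + 78)*75 = -29/10 + (5835/74)*75 = -29/10 + 437625/74 = 1093526/185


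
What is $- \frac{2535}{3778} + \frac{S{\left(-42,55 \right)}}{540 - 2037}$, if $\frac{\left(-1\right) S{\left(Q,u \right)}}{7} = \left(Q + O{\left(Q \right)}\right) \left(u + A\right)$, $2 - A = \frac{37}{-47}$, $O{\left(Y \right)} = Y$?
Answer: $- \frac{2070618763}{88605434} \approx -23.369$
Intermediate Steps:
$A = \frac{131}{47}$ ($A = 2 - \frac{37}{-47} = 2 - 37 \left(- \frac{1}{47}\right) = 2 - - \frac{37}{47} = 2 + \frac{37}{47} = \frac{131}{47} \approx 2.7872$)
$S{\left(Q,u \right)} = - 14 Q \left(\frac{131}{47} + u\right)$ ($S{\left(Q,u \right)} = - 7 \left(Q + Q\right) \left(u + \frac{131}{47}\right) = - 7 \cdot 2 Q \left(\frac{131}{47} + u\right) = - 14 Q \left(\frac{131}{47} + u\right)$)
$- \frac{2535}{3778} + \frac{S{\left(-42,55 \right)}}{540 - 2037} = - \frac{2535}{3778} + \frac{\frac{14}{47} \left(-42\right) \left(-131 - 2585\right)}{540 - 2037} = \left(-2535\right) \frac{1}{3778} + \frac{\frac{14}{47} \left(-42\right) \left(-131 - 2585\right)}{-1497} = - \frac{2535}{3778} + \frac{14}{47} \left(-42\right) \left(-2716\right) \left(- \frac{1}{1497}\right) = - \frac{2535}{3778} + \frac{1597008}{47} \left(- \frac{1}{1497}\right) = - \frac{2535}{3778} - \frac{532336}{23453} = - \frac{2070618763}{88605434}$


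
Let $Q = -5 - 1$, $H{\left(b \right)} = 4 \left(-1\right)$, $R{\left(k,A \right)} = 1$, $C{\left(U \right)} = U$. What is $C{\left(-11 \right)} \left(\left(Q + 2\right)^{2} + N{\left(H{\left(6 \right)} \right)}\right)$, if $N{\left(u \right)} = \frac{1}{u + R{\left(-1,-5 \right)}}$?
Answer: $- \frac{517}{3} \approx -172.33$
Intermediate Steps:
$H{\left(b \right)} = -4$
$N{\left(u \right)} = \frac{1}{1 + u}$ ($N{\left(u \right)} = \frac{1}{u + 1} = \frac{1}{1 + u}$)
$Q = -6$
$C{\left(-11 \right)} \left(\left(Q + 2\right)^{2} + N{\left(H{\left(6 \right)} \right)}\right) = - 11 \left(\left(-6 + 2\right)^{2} + \frac{1}{1 - 4}\right) = - 11 \left(\left(-4\right)^{2} + \frac{1}{-3}\right) = - 11 \left(16 - \frac{1}{3}\right) = \left(-11\right) \frac{47}{3} = - \frac{517}{3}$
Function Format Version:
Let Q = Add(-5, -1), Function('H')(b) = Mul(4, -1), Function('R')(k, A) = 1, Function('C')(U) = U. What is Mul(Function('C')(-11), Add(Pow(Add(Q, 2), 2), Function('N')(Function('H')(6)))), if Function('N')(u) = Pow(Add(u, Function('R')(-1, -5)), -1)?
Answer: Rational(-517, 3) ≈ -172.33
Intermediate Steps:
Function('H')(b) = -4
Function('N')(u) = Pow(Add(1, u), -1) (Function('N')(u) = Pow(Add(u, 1), -1) = Pow(Add(1, u), -1))
Q = -6
Mul(Function('C')(-11), Add(Pow(Add(Q, 2), 2), Function('N')(Function('H')(6)))) = Mul(-11, Add(Pow(Add(-6, 2), 2), Pow(Add(1, -4), -1))) = Mul(-11, Add(Pow(-4, 2), Pow(-3, -1))) = Mul(-11, Add(16, Rational(-1, 3))) = Mul(-11, Rational(47, 3)) = Rational(-517, 3)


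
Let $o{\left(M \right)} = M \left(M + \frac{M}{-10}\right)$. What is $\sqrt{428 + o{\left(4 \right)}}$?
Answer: $\frac{2 \sqrt{2765}}{5} \approx 21.033$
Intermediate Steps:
$o{\left(M \right)} = \frac{9 M^{2}}{10}$ ($o{\left(M \right)} = M \left(M + M \left(- \frac{1}{10}\right)\right) = M \left(M - \frac{M}{10}\right) = M \frac{9 M}{10} = \frac{9 M^{2}}{10}$)
$\sqrt{428 + o{\left(4 \right)}} = \sqrt{428 + \frac{9 \cdot 4^{2}}{10}} = \sqrt{428 + \frac{9}{10} \cdot 16} = \sqrt{428 + \frac{72}{5}} = \sqrt{\frac{2212}{5}} = \frac{2 \sqrt{2765}}{5}$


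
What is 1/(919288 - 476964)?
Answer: 1/442324 ≈ 2.2608e-6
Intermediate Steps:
1/(919288 - 476964) = 1/442324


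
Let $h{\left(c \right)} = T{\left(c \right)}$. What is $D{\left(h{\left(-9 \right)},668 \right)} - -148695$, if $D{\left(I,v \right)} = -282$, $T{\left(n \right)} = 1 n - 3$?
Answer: $148413$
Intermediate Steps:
$T{\left(n \right)} = -3 + n$ ($T{\left(n \right)} = n - 3 = -3 + n$)
$h{\left(c \right)} = -3 + c$
$D{\left(h{\left(-9 \right)},668 \right)} - -148695 = -282 - -148695 = -282 + 148695 = 148413$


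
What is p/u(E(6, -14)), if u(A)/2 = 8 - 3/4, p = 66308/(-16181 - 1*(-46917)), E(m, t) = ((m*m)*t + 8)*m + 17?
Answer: 16577/111418 ≈ 0.14878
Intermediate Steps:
E(m, t) = 17 + m*(8 + t*m²) (E(m, t) = (m²*t + 8)*m + 17 = (t*m² + 8)*m + 17 = (8 + t*m²)*m + 17 = m*(8 + t*m²) + 17 = 17 + m*(8 + t*m²))
p = 16577/7684 (p = 66308/(-16181 + 46917) = 66308/30736 = 66308*(1/30736) = 16577/7684 ≈ 2.1573)
u(A) = 29/2 (u(A) = 2*(8 - 3/4) = 2*(8 - 3*¼) = 2*(8 - ¾) = 2*(29/4) = 29/2)
p/u(E(6, -14)) = 16577/(7684*(29/2)) = (16577/7684)*(2/29) = 16577/111418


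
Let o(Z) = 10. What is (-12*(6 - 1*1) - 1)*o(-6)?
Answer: -610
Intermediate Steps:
(-12*(6 - 1*1) - 1)*o(-6) = (-12*(6 - 1*1) - 1)*10 = (-12*(6 - 1) - 1)*10 = (-12*5 - 1)*10 = (-60 - 1)*10 = -61*10 = -610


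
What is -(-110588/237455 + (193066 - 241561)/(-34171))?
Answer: -7736477677/8114074805 ≈ -0.95346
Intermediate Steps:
-(-110588/237455 + (193066 - 241561)/(-34171)) = -(-110588*1/237455 - 48495*(-1/34171)) = -(-110588/237455 + 48495/34171) = -1*7736477677/8114074805 = -7736477677/8114074805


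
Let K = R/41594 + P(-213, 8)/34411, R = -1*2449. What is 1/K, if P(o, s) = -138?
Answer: -1431291134/90012511 ≈ -15.901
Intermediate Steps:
R = -2449
K = -90012511/1431291134 (K = -2449/41594 - 138/34411 = -90012511/1431291134 ≈ -0.062889)
1/K = 1/(-90012511/1431291134) = -1431291134/90012511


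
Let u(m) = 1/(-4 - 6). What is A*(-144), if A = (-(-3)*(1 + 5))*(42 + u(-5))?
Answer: -543024/5 ≈ -1.0860e+5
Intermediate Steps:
u(m) = -⅒ (u(m) = 1/(-10) = -⅒)
A = 3771/5 (A = (-(-3)*(1 + 5))*(42 - ⅒) = -(-3)*6*(419/10) = -1*(-18)*(419/10) = 18*(419/10) = 3771/5 ≈ 754.20)
A*(-144) = (3771/5)*(-144) = -543024/5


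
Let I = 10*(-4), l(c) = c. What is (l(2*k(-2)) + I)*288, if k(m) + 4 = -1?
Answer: -14400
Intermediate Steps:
k(m) = -5 (k(m) = -4 - 1 = -5)
I = -40
(l(2*k(-2)) + I)*288 = (2*(-5) - 40)*288 = (-10 - 40)*288 = -50*288 = -14400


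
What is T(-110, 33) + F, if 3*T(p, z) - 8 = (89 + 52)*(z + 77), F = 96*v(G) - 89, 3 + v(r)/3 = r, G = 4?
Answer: 16115/3 ≈ 5371.7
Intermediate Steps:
v(r) = -9 + 3*r
F = 199 (F = 96*(-9 + 3*4) - 89 = 96*(-9 + 12) - 89 = 96*3 - 89 = 288 - 89 = 199)
T(p, z) = 10865/3 + 47*z (T(p, z) = 8/3 + ((89 + 52)*(z + 77))/3 = 8/3 + (141*(77 + z))/3 = 8/3 + (10857 + 141*z)/3 = 8/3 + (3619 + 47*z) = 10865/3 + 47*z)
T(-110, 33) + F = (10865/3 + 47*33) + 199 = (10865/3 + 1551) + 199 = 15518/3 + 199 = 16115/3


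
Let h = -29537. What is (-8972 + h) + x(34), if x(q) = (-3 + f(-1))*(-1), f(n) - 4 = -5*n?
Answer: -38515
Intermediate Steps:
f(n) = 4 - 5*n
x(q) = -6 (x(q) = (-3 + (4 - 5*(-1)))*(-1) = (-3 + (4 + 5))*(-1) = (-3 + 9)*(-1) = 6*(-1) = -6)
(-8972 + h) + x(34) = (-8972 - 29537) - 6 = -38509 - 6 = -38515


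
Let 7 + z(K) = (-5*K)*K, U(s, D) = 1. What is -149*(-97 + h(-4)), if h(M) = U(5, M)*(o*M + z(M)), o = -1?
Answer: 26820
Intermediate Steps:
z(K) = -7 - 5*K**2 (z(K) = -7 + (-5*K)*K = -7 - 5*K**2)
h(M) = -7 - M - 5*M**2 (h(M) = 1*(-M + (-7 - 5*M**2)) = 1*(-7 - M - 5*M**2) = -7 - M - 5*M**2)
-149*(-97 + h(-4)) = -149*(-97 + (-7 - 1*(-4) - 5*(-4)**2)) = -149*(-97 + (-7 + 4 - 5*16)) = -149*(-97 + (-7 + 4 - 80)) = -149*(-97 - 83) = -149*(-180) = 26820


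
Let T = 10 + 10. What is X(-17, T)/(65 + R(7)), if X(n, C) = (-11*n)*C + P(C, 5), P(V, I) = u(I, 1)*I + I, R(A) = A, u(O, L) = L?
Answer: 625/12 ≈ 52.083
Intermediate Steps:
T = 20
P(V, I) = 2*I (P(V, I) = 1*I + I = I + I = 2*I)
X(n, C) = 10 - 11*C*n (X(n, C) = (-11*n)*C + 2*5 = -11*C*n + 10 = 10 - 11*C*n)
X(-17, T)/(65 + R(7)) = (10 - 11*20*(-17))/(65 + 7) = (10 + 3740)/72 = (1/72)*3750 = 625/12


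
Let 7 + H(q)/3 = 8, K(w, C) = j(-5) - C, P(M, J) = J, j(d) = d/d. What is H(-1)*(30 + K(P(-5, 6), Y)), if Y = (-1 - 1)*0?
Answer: 93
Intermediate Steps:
j(d) = 1
Y = 0 (Y = -2*0 = 0)
K(w, C) = 1 - C
H(q) = 3 (H(q) = -21 + 3*8 = -21 + 24 = 3)
H(-1)*(30 + K(P(-5, 6), Y)) = 3*(30 + (1 - 1*0)) = 3*(30 + (1 + 0)) = 3*(30 + 1) = 3*31 = 93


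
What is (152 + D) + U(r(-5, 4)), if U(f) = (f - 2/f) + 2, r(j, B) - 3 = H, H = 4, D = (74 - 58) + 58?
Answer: 1643/7 ≈ 234.71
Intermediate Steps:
D = 74 (D = 16 + 58 = 74)
r(j, B) = 7 (r(j, B) = 3 + 4 = 7)
U(f) = 2 + f - 2/f
(152 + D) + U(r(-5, 4)) = (152 + 74) + (2 + 7 - 2/7) = 226 + (2 + 7 - 2*⅐) = 226 + (2 + 7 - 2/7) = 226 + 61/7 = 1643/7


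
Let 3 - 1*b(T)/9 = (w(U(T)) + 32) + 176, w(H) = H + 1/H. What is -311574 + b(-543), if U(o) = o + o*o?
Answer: -290595095649/98102 ≈ -2.9622e+6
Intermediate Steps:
U(o) = o + o**2
b(T) = -1845 - 9*T*(1 + T) - 9/(T*(1 + T)) (b(T) = 27 - 9*(((T*(1 + T) + 1/(T*(1 + T))) + 32) + 176) = 27 - 9*((32 + T*(1 + T) + 1/(T*(1 + T))) + 176) = 27 - 9*(208 + T*(1 + T) + 1/(T*(1 + T))) = 27 + (-1872 - 9*T*(1 + T) - 9/(T*(1 + T))) = -1845 - 9*T*(1 + T) - 9/(T*(1 + T)))
-311574 + b(-543) = -311574 + 9*(-1 - 1*(-543)**2*(1 - 543)**2 - 205*(-543)*(1 - 543))/(-543*(1 - 543)) = -311574 + 9*(-1/543)*(-1 - 1*294849*(-542)**2 - 205*(-543)*(-542))/(-542) = -311574 + 9*(-1/543)*(-1/542)*(-1 - 1*294849*293764 - 60332730) = -311574 + 9*(-1/543)*(-1/542)*(-1 - 86616021636 - 60332730) = -311574 + 9*(-1/543)*(-1/542)*(-86676354367) = -311574 - 260029063101/98102 = -290595095649/98102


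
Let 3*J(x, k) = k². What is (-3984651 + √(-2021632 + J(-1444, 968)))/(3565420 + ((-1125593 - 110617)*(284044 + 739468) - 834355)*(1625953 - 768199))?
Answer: 3984651/1085296068076631330 - 4*I*√240369/1627944102114946995 ≈ 3.6715e-12 - 1.2046e-15*I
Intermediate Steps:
J(x, k) = k²/3
(-3984651 + √(-2021632 + J(-1444, 968)))/(3565420 + ((-1125593 - 110617)*(284044 + 739468) - 834355)*(1625953 - 768199)) = (-3984651 + √(-2021632 + (⅓)*968²))/(3565420 + ((-1125593 - 110617)*(284044 + 739468) - 834355)*(1625953 - 768199)) = (-3984651 + √(-2021632 + (⅓)*937024))/(3565420 + (-1236210*1023512 - 834355)*857754) = (-3984651 + √(-2021632 + 937024/3))/(3565420 + (-1265275769520 - 834355)*857754) = (-3984651 + √(-5127872/3))/(3565420 - 1265276603875*857754) = (-3984651 + 8*I*√240369/3)/(3565420 - 1085296068080196750) = (-3984651 + 8*I*√240369/3)/(-1085296068076631330) = (-3984651 + 8*I*√240369/3)*(-1/1085296068076631330) = 3984651/1085296068076631330 - 4*I*√240369/1627944102114946995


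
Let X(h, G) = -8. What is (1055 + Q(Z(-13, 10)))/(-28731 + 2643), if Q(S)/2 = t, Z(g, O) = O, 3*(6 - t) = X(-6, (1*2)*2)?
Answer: -3217/78264 ≈ -0.041104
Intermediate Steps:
t = 26/3 (t = 6 - 1/3*(-8) = 6 + 8/3 = 26/3 ≈ 8.6667)
Q(S) = 52/3 (Q(S) = 2*(26/3) = 52/3)
(1055 + Q(Z(-13, 10)))/(-28731 + 2643) = (1055 + 52/3)/(-28731 + 2643) = (3217/3)/(-26088) = (3217/3)*(-1/26088) = -3217/78264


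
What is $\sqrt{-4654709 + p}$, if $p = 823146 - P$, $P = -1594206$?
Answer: $i \sqrt{2237357} \approx 1495.8 i$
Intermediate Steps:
$p = 2417352$ ($p = 823146 - -1594206 = 823146 + 1594206 = 2417352$)
$\sqrt{-4654709 + p} = \sqrt{-4654709 + 2417352} = \sqrt{-2237357} = i \sqrt{2237357}$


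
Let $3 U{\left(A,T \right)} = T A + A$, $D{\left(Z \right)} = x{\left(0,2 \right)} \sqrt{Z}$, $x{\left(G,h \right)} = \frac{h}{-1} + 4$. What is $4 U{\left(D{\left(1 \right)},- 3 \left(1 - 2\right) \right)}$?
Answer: $\frac{32}{3} \approx 10.667$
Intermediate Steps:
$x{\left(G,h \right)} = 4 - h$ ($x{\left(G,h \right)} = h \left(-1\right) + 4 = - h + 4 = 4 - h$)
$D{\left(Z \right)} = 2 \sqrt{Z}$ ($D{\left(Z \right)} = \left(4 - 2\right) \sqrt{Z} = 2 \sqrt{Z}$)
$U{\left(A,T \right)} = \frac{A}{3} + \frac{A T}{3}$ ($U{\left(A,T \right)} = \frac{T A + A}{3} = \frac{A T + A}{3} = \frac{A + A T}{3} = \frac{A}{3} + \frac{A T}{3}$)
$4 U{\left(D{\left(1 \right)},- 3 \left(1 - 2\right) \right)} = 4 \frac{2 \sqrt{1} \left(1 - 3 \left(1 - 2\right)\right)}{3} = 4 \frac{2 \cdot 1 \left(1 - -3\right)}{3} = 4 \cdot \frac{1}{3} \cdot 2 \left(1 + 3\right) = 4 \cdot \frac{1}{3} \cdot 2 \cdot 4 = 4 \cdot \frac{8}{3} = \frac{32}{3}$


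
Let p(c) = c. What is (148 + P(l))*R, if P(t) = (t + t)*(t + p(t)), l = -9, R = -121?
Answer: -57112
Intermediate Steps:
P(t) = 4*t**2 (P(t) = (t + t)*(t + t) = (2*t)*(2*t) = 4*t**2)
(148 + P(l))*R = (148 + 4*(-9)**2)*(-121) = (148 + 4*81)*(-121) = (148 + 324)*(-121) = 472*(-121) = -57112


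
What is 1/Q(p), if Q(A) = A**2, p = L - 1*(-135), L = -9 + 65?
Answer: 1/36481 ≈ 2.7412e-5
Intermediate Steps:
L = 56
p = 191 (p = 56 - 1*(-135) = 56 + 135 = 191)
1/Q(p) = 1/(191**2) = 1/36481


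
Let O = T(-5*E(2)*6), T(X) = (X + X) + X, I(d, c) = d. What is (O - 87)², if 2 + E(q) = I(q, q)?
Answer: 7569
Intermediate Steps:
E(q) = -2 + q
T(X) = 3*X (T(X) = 2*X + X = 3*X)
O = 0 (O = 3*(-5*(-2 + 2)*6) = 3*(-5*0*6) = 3*(0*6) = 3*0 = 0)
(O - 87)² = (0 - 87)² = (-87)² = 7569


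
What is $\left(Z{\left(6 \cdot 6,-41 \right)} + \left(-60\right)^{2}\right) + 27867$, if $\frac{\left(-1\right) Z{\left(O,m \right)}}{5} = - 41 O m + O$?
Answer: $-271293$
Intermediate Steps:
$Z{\left(O,m \right)} = - 5 O + 205 O m$ ($Z{\left(O,m \right)} = - 5 \left(- 41 O m + O\right) = - 5 \left(O - 41 O m\right) = - 5 O + 205 O m$)
$\left(Z{\left(6 \cdot 6,-41 \right)} + \left(-60\right)^{2}\right) + 27867 = \left(5 \cdot 6 \cdot 6 \left(-1 + 41 \left(-41\right)\right) + \left(-60\right)^{2}\right) + 27867 = \left(5 \cdot 36 \left(-1 - 1681\right) + 3600\right) + 27867 = \left(5 \cdot 36 \left(-1682\right) + 3600\right) + 27867 = \left(-302760 + 3600\right) + 27867 = -299160 + 27867 = -271293$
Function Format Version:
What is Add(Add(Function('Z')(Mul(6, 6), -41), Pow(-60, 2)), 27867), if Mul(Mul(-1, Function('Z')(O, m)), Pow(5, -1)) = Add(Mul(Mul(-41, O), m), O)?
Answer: -271293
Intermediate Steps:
Function('Z')(O, m) = Add(Mul(-5, O), Mul(205, O, m)) (Function('Z')(O, m) = Mul(-5, Add(Mul(Mul(-41, O), m), O)) = Mul(-5, Add(Mul(-41, O, m), O)) = Mul(-5, Add(O, Mul(-41, O, m))) = Add(Mul(-5, O), Mul(205, O, m)))
Add(Add(Function('Z')(Mul(6, 6), -41), Pow(-60, 2)), 27867) = Add(Add(Mul(5, Mul(6, 6), Add(-1, Mul(41, -41))), Pow(-60, 2)), 27867) = Add(Add(Mul(5, 36, Add(-1, -1681)), 3600), 27867) = Add(Add(Mul(5, 36, -1682), 3600), 27867) = Add(Add(-302760, 3600), 27867) = Add(-299160, 27867) = -271293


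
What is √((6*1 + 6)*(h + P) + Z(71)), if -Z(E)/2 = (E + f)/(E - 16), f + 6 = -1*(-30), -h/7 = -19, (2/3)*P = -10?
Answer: √170918/11 ≈ 37.584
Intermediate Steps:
P = -15 (P = (3/2)*(-10) = -15)
h = 133 (h = -7*(-19) = 133)
f = 24 (f = -6 - 1*(-30) = -6 + 30 = 24)
Z(E) = -2*(24 + E)/(-16 + E) (Z(E) = -2*(E + 24)/(E - 16) = -2*(24 + E)/(-16 + E))
√((6*1 + 6)*(h + P) + Z(71)) = √((6*1 + 6)*(133 - 15) + 2*(-24 - 1*71)/(-16 + 71)) = √((6 + 6)*118 + 2*(-24 - 71)/55) = √(12*118 + 2*(1/55)*(-95)) = √(1416 - 38/11) = √(15538/11) = √170918/11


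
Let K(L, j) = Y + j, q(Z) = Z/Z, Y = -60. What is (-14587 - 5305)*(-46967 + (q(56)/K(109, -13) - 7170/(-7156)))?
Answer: 122009973724566/130597 ≈ 9.3425e+8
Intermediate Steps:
q(Z) = 1
K(L, j) = -60 + j
(-14587 - 5305)*(-46967 + (q(56)/K(109, -13) - 7170/(-7156))) = (-14587 - 5305)*(-46967 + (1/(-60 - 13) - 7170/(-7156))) = -19892*(-46967 + (1/(-73) - 7170*(-1/7156))) = -19892*(-46967 + (1*(-1/73) + 3585/3578)) = -19892*(-46967 + (-1/73 + 3585/3578)) = -19892*(-46967 + 258127/261194) = -19892*(-12267240471/261194) = 122009973724566/130597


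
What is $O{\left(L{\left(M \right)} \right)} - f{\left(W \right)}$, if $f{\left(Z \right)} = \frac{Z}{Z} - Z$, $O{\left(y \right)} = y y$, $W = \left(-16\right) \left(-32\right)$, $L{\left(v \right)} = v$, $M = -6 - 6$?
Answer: $655$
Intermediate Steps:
$M = -12$ ($M = -6 - 6 = -12$)
$W = 512$
$O{\left(y \right)} = y^{2}$
$f{\left(Z \right)} = 1 - Z$
$O{\left(L{\left(M \right)} \right)} - f{\left(W \right)} = \left(-12\right)^{2} - \left(1 - 512\right) = 144 - \left(1 - 512\right) = 144 - -511 = 144 + 511 = 655$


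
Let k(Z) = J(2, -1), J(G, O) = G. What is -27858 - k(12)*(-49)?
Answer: -27760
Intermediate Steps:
k(Z) = 2
-27858 - k(12)*(-49) = -27858 - 2*(-49) = -27858 - 1*(-98) = -27858 + 98 = -27760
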